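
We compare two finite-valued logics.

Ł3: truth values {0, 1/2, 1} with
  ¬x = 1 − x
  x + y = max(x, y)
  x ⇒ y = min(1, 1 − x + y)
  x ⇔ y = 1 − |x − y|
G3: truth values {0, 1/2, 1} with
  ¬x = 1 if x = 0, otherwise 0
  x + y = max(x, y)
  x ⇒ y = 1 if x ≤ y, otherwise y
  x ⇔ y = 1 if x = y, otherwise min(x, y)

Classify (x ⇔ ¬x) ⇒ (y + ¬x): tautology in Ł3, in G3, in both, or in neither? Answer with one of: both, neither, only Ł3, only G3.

only G3

In Ł3: at x = 1/2, y = 0 the value is 1/2 — not a tautology.
In G3: every assignment gives 1 — tautology.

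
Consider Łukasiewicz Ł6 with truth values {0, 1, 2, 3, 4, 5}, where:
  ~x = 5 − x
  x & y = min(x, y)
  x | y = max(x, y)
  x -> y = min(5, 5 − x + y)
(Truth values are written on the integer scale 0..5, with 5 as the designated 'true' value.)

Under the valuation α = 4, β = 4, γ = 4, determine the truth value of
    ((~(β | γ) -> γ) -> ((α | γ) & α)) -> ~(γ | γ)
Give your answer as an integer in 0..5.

2

β | γ = 4 | 4 = 4
~(β | γ) = ~4 = 1
~(β | γ) -> γ = 1 -> 4 = 5
α | γ = 4 | 4 = 4
(α | γ) & α = 4 & 4 = 4
(~(β | γ) -> γ) -> ((α | γ) & α) = 5 -> 4 = 4
γ | γ = 4 | 4 = 4
~(γ | γ) = ~4 = 1
((~(β | γ) -> γ) -> ((α | γ) & α)) -> ~(γ | γ) = 4 -> 1 = 2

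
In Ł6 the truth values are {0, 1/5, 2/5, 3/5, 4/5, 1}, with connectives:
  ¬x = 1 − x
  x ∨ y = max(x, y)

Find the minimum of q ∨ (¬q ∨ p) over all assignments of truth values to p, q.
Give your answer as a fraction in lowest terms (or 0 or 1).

3/5

Take p = 0, q = 2/5:
¬q = ¬2/5 = 3/5
¬q ∨ p = 3/5 ∨ 0 = 3/5
q ∨ (¬q ∨ p) = 2/5 ∨ 3/5 = 3/5
No assignment yields a value below 3/5, so this is the minimum.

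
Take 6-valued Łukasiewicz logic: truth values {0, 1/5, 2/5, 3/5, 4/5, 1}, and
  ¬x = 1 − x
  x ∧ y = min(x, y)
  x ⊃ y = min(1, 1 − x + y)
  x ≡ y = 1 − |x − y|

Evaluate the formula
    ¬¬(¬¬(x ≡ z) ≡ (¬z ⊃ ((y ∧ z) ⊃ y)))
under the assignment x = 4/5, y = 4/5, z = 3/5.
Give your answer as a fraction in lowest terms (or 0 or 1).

4/5

x ≡ z = 4/5 ≡ 3/5 = 4/5
¬(x ≡ z) = ¬4/5 = 1/5
¬¬(x ≡ z) = ¬1/5 = 4/5
¬z = ¬3/5 = 2/5
y ∧ z = 4/5 ∧ 3/5 = 3/5
(y ∧ z) ⊃ y = 3/5 ⊃ 4/5 = 1
¬z ⊃ ((y ∧ z) ⊃ y) = 2/5 ⊃ 1 = 1
¬¬(x ≡ z) ≡ (¬z ⊃ ((y ∧ z) ⊃ y)) = 4/5 ≡ 1 = 4/5
¬(¬¬(x ≡ z) ≡ (¬z ⊃ ((y ∧ z) ⊃ y))) = ¬4/5 = 1/5
¬¬(¬¬(x ≡ z) ≡ (¬z ⊃ ((y ∧ z) ⊃ y))) = ¬1/5 = 4/5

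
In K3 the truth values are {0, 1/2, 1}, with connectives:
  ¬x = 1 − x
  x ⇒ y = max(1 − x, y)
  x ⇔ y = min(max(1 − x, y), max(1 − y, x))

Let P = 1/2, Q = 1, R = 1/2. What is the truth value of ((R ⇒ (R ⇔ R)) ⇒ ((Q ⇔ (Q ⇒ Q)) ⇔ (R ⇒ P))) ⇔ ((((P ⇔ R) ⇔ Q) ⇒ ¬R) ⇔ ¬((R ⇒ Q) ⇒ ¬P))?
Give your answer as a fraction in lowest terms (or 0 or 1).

R ⇔ R = 1/2 ⇔ 1/2 = 1/2
R ⇒ (R ⇔ R) = 1/2 ⇒ 1/2 = 1/2
Q ⇒ Q = 1 ⇒ 1 = 1
Q ⇔ (Q ⇒ Q) = 1 ⇔ 1 = 1
R ⇒ P = 1/2 ⇒ 1/2 = 1/2
(Q ⇔ (Q ⇒ Q)) ⇔ (R ⇒ P) = 1 ⇔ 1/2 = 1/2
(R ⇒ (R ⇔ R)) ⇒ ((Q ⇔ (Q ⇒ Q)) ⇔ (R ⇒ P)) = 1/2 ⇒ 1/2 = 1/2
P ⇔ R = 1/2 ⇔ 1/2 = 1/2
(P ⇔ R) ⇔ Q = 1/2 ⇔ 1 = 1/2
¬R = ¬1/2 = 1/2
((P ⇔ R) ⇔ Q) ⇒ ¬R = 1/2 ⇒ 1/2 = 1/2
R ⇒ Q = 1/2 ⇒ 1 = 1
¬P = ¬1/2 = 1/2
(R ⇒ Q) ⇒ ¬P = 1 ⇒ 1/2 = 1/2
¬((R ⇒ Q) ⇒ ¬P) = ¬1/2 = 1/2
(((P ⇔ R) ⇔ Q) ⇒ ¬R) ⇔ ¬((R ⇒ Q) ⇒ ¬P) = 1/2 ⇔ 1/2 = 1/2
((R ⇒ (R ⇔ R)) ⇒ ((Q ⇔ (Q ⇒ Q)) ⇔ (R ⇒ P))) ⇔ ((((P ⇔ R) ⇔ Q) ⇒ ¬R) ⇔ ¬((R ⇒ Q) ⇒ ¬P)) = 1/2 ⇔ 1/2 = 1/2

1/2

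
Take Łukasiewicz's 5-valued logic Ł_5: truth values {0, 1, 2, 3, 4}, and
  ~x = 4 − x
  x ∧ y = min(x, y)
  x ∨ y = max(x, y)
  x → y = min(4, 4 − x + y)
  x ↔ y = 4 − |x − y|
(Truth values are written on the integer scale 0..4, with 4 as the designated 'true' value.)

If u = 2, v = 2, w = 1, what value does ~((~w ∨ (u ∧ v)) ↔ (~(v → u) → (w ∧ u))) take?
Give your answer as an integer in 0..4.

1

~w = ~1 = 3
u ∧ v = 2 ∧ 2 = 2
~w ∨ (u ∧ v) = 3 ∨ 2 = 3
v → u = 2 → 2 = 4
~(v → u) = ~4 = 0
w ∧ u = 1 ∧ 2 = 1
~(v → u) → (w ∧ u) = 0 → 1 = 4
(~w ∨ (u ∧ v)) ↔ (~(v → u) → (w ∧ u)) = 3 ↔ 4 = 3
~((~w ∨ (u ∧ v)) ↔ (~(v → u) → (w ∧ u))) = ~3 = 1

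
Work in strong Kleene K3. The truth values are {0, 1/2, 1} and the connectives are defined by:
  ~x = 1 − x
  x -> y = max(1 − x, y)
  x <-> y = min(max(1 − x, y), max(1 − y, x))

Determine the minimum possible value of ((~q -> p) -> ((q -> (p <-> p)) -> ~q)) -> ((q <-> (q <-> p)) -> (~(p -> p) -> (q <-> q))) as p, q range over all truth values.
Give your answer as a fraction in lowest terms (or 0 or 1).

1/2

Take p = 1/2, q = 1/2:
~q = ~1/2 = 1/2
~q -> p = 1/2 -> 1/2 = 1/2
p <-> p = 1/2 <-> 1/2 = 1/2
q -> (p <-> p) = 1/2 -> 1/2 = 1/2
~q = ~1/2 = 1/2
(q -> (p <-> p)) -> ~q = 1/2 -> 1/2 = 1/2
(~q -> p) -> ((q -> (p <-> p)) -> ~q) = 1/2 -> 1/2 = 1/2
q <-> p = 1/2 <-> 1/2 = 1/2
q <-> (q <-> p) = 1/2 <-> 1/2 = 1/2
p -> p = 1/2 -> 1/2 = 1/2
~(p -> p) = ~1/2 = 1/2
q <-> q = 1/2 <-> 1/2 = 1/2
~(p -> p) -> (q <-> q) = 1/2 -> 1/2 = 1/2
(q <-> (q <-> p)) -> (~(p -> p) -> (q <-> q)) = 1/2 -> 1/2 = 1/2
((~q -> p) -> ((q -> (p <-> p)) -> ~q)) -> ((q <-> (q <-> p)) -> (~(p -> p) -> (q <-> q))) = 1/2 -> 1/2 = 1/2
No assignment yields a value below 1/2, so this is the minimum.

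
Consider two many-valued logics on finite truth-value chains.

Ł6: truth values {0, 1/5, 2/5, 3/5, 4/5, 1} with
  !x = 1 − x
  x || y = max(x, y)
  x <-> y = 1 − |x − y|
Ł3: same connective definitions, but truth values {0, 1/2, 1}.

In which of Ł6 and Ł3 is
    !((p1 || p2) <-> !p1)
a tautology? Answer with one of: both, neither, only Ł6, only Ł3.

neither

In Ł6: at p1 = 0, p2 = 1/5 the value is 4/5 — not a tautology.
In Ł3: at p1 = 0, p2 = 1/2 the value is 1/2 — not a tautology.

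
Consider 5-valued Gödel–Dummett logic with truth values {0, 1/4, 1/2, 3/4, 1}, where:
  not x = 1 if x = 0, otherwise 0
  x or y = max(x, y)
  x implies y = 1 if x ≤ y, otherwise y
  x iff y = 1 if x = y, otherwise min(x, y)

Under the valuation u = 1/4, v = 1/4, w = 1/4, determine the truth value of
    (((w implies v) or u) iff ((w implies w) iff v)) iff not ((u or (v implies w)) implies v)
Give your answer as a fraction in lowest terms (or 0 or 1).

w implies v = 1/4 implies 1/4 = 1
(w implies v) or u = 1 or 1/4 = 1
w implies w = 1/4 implies 1/4 = 1
(w implies w) iff v = 1 iff 1/4 = 1/4
((w implies v) or u) iff ((w implies w) iff v) = 1 iff 1/4 = 1/4
v implies w = 1/4 implies 1/4 = 1
u or (v implies w) = 1/4 or 1 = 1
(u or (v implies w)) implies v = 1 implies 1/4 = 1/4
not ((u or (v implies w)) implies v) = not 1/4 = 0
(((w implies v) or u) iff ((w implies w) iff v)) iff not ((u or (v implies w)) implies v) = 1/4 iff 0 = 0

0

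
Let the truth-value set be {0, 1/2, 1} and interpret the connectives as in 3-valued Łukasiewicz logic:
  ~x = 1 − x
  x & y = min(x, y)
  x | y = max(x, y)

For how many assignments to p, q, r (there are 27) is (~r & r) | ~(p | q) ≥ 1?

3

value 1: 3 assignments (counts)
value 1/2: 14 assignments
value 0: 10 assignments
So 3 of the 27 assignments meet the threshold.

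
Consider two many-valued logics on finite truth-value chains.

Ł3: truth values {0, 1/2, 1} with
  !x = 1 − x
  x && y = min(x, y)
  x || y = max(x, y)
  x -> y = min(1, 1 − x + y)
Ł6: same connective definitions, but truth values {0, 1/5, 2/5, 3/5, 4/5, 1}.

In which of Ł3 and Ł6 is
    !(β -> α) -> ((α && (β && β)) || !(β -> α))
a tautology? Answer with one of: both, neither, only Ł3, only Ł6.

In Ł3: every assignment gives 1 — tautology.
In Ł6: every assignment gives 1 — tautology.

both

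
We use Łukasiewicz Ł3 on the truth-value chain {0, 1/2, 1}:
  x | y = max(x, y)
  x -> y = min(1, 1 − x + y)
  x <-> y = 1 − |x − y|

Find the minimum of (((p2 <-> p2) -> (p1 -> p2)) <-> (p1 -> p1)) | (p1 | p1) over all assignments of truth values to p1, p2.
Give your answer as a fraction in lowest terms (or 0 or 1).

Take p1 = 1/2, p2 = 0:
p2 <-> p2 = 0 <-> 0 = 1
p1 -> p2 = 1/2 -> 0 = 1/2
(p2 <-> p2) -> (p1 -> p2) = 1 -> 1/2 = 1/2
p1 -> p1 = 1/2 -> 1/2 = 1
((p2 <-> p2) -> (p1 -> p2)) <-> (p1 -> p1) = 1/2 <-> 1 = 1/2
p1 | p1 = 1/2 | 1/2 = 1/2
(((p2 <-> p2) -> (p1 -> p2)) <-> (p1 -> p1)) | (p1 | p1) = 1/2 | 1/2 = 1/2
No assignment yields a value below 1/2, so this is the minimum.

1/2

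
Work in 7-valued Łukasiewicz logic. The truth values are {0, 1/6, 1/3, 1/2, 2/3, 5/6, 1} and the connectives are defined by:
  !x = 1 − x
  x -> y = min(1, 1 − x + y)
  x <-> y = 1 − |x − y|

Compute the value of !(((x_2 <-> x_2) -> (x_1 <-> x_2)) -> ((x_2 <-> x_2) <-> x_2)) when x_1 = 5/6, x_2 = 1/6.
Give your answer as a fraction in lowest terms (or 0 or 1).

1/6

x_2 <-> x_2 = 1/6 <-> 1/6 = 1
x_1 <-> x_2 = 5/6 <-> 1/6 = 1/3
(x_2 <-> x_2) -> (x_1 <-> x_2) = 1 -> 1/3 = 1/3
x_2 <-> x_2 = 1/6 <-> 1/6 = 1
(x_2 <-> x_2) <-> x_2 = 1 <-> 1/6 = 1/6
((x_2 <-> x_2) -> (x_1 <-> x_2)) -> ((x_2 <-> x_2) <-> x_2) = 1/3 -> 1/6 = 5/6
!(((x_2 <-> x_2) -> (x_1 <-> x_2)) -> ((x_2 <-> x_2) <-> x_2)) = !5/6 = 1/6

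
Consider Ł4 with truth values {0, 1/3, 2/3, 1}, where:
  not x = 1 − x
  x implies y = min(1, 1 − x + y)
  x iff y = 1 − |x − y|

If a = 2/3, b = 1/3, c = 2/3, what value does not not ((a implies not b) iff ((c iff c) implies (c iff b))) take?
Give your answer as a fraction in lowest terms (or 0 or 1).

not b = not 1/3 = 2/3
a implies not b = 2/3 implies 2/3 = 1
c iff c = 2/3 iff 2/3 = 1
c iff b = 2/3 iff 1/3 = 2/3
(c iff c) implies (c iff b) = 1 implies 2/3 = 2/3
(a implies not b) iff ((c iff c) implies (c iff b)) = 1 iff 2/3 = 2/3
not ((a implies not b) iff ((c iff c) implies (c iff b))) = not 2/3 = 1/3
not not ((a implies not b) iff ((c iff c) implies (c iff b))) = not 1/3 = 2/3

2/3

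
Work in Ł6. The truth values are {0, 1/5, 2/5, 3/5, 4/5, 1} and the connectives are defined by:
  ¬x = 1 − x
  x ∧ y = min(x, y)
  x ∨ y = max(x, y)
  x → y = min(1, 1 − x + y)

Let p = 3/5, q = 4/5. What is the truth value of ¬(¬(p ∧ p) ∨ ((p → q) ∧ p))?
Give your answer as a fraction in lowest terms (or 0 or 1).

p ∧ p = 3/5 ∧ 3/5 = 3/5
¬(p ∧ p) = ¬3/5 = 2/5
p → q = 3/5 → 4/5 = 1
(p → q) ∧ p = 1 ∧ 3/5 = 3/5
¬(p ∧ p) ∨ ((p → q) ∧ p) = 2/5 ∨ 3/5 = 3/5
¬(¬(p ∧ p) ∨ ((p → q) ∧ p)) = ¬3/5 = 2/5

2/5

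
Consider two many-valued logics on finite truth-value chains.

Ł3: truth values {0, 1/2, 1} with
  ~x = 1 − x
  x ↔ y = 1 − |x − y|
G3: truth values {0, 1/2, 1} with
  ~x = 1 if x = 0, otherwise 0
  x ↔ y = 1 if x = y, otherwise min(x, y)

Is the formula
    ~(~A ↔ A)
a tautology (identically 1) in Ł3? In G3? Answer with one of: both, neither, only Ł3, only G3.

only G3

In Ł3: at A = 1/2 the value is 0 — not a tautology.
In G3: every assignment gives 1 — tautology.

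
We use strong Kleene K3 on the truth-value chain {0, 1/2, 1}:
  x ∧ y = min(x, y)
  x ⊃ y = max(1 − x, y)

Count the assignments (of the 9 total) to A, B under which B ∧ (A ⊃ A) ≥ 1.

2

A = 0, B = 0 ↦ 0  <
A = 0, B = 1/2 ↦ 1/2  <
A = 0, B = 1 ↦ 1  ≥
A = 1/2, B = 0 ↦ 0  <
A = 1/2, B = 1/2 ↦ 1/2  <
A = 1/2, B = 1 ↦ 1/2  <
A = 1, B = 0 ↦ 0  <
A = 1, B = 1/2 ↦ 1/2  <
A = 1, B = 1 ↦ 1  ≥
So 2 of the 9 assignments meet the threshold.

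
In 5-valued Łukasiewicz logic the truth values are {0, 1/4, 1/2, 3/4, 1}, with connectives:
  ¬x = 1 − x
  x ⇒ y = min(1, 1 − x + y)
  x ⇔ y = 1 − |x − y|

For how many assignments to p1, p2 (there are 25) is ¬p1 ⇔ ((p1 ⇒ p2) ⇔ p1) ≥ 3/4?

8

value 1: 4 assignments (counts)
value 3/4: 4 assignments (counts)
value 1/2: 9 assignments
value 1/4: 2 assignments
value 0: 6 assignments
So 8 of the 25 assignments meet the threshold.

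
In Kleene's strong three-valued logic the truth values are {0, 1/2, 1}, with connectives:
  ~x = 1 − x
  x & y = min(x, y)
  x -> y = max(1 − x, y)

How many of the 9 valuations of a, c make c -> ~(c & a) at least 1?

5

a = 0, c = 0 ↦ 1  ≥
a = 0, c = 1/2 ↦ 1  ≥
a = 0, c = 1 ↦ 1  ≥
a = 1/2, c = 0 ↦ 1  ≥
a = 1/2, c = 1/2 ↦ 1/2  <
a = 1/2, c = 1 ↦ 1/2  <
a = 1, c = 0 ↦ 1  ≥
a = 1, c = 1/2 ↦ 1/2  <
a = 1, c = 1 ↦ 0  <
So 5 of the 9 assignments meet the threshold.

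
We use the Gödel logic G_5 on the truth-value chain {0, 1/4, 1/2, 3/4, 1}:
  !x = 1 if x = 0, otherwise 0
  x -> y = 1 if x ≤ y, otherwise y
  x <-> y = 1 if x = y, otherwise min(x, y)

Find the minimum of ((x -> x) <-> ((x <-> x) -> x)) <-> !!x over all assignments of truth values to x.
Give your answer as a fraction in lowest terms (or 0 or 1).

1/4

Take x = 1/4:
x -> x = 1/4 -> 1/4 = 1
x <-> x = 1/4 <-> 1/4 = 1
(x <-> x) -> x = 1 -> 1/4 = 1/4
(x -> x) <-> ((x <-> x) -> x) = 1 <-> 1/4 = 1/4
!x = !1/4 = 0
!!x = !0 = 1
((x -> x) <-> ((x <-> x) -> x)) <-> !!x = 1/4 <-> 1 = 1/4
No assignment yields a value below 1/4, so this is the minimum.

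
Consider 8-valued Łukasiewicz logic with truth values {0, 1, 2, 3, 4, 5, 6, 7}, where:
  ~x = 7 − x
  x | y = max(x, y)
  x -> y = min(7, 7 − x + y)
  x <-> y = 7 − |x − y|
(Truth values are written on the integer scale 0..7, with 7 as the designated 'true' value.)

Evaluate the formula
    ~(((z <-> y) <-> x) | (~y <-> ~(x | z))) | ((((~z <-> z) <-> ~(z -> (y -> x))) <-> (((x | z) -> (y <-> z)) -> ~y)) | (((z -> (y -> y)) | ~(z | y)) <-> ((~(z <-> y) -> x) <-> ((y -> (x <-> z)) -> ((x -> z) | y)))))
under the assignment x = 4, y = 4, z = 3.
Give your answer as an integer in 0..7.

z <-> y = 3 <-> 4 = 6
(z <-> y) <-> x = 6 <-> 4 = 5
~y = ~4 = 3
x | z = 4 | 3 = 4
~(x | z) = ~4 = 3
~y <-> ~(x | z) = 3 <-> 3 = 7
((z <-> y) <-> x) | (~y <-> ~(x | z)) = 5 | 7 = 7
~(((z <-> y) <-> x) | (~y <-> ~(x | z))) = ~7 = 0
~z = ~3 = 4
~z <-> z = 4 <-> 3 = 6
y -> x = 4 -> 4 = 7
z -> (y -> x) = 3 -> 7 = 7
~(z -> (y -> x)) = ~7 = 0
(~z <-> z) <-> ~(z -> (y -> x)) = 6 <-> 0 = 1
x | z = 4 | 3 = 4
y <-> z = 4 <-> 3 = 6
(x | z) -> (y <-> z) = 4 -> 6 = 7
~y = ~4 = 3
((x | z) -> (y <-> z)) -> ~y = 7 -> 3 = 3
((~z <-> z) <-> ~(z -> (y -> x))) <-> (((x | z) -> (y <-> z)) -> ~y) = 1 <-> 3 = 5
y -> y = 4 -> 4 = 7
z -> (y -> y) = 3 -> 7 = 7
z | y = 3 | 4 = 4
~(z | y) = ~4 = 3
(z -> (y -> y)) | ~(z | y) = 7 | 3 = 7
z <-> y = 3 <-> 4 = 6
~(z <-> y) = ~6 = 1
~(z <-> y) -> x = 1 -> 4 = 7
x <-> z = 4 <-> 3 = 6
y -> (x <-> z) = 4 -> 6 = 7
x -> z = 4 -> 3 = 6
(x -> z) | y = 6 | 4 = 6
(y -> (x <-> z)) -> ((x -> z) | y) = 7 -> 6 = 6
(~(z <-> y) -> x) <-> ((y -> (x <-> z)) -> ((x -> z) | y)) = 7 <-> 6 = 6
((z -> (y -> y)) | ~(z | y)) <-> ((~(z <-> y) -> x) <-> ((y -> (x <-> z)) -> ((x -> z) | y))) = 7 <-> 6 = 6
(((~z <-> z) <-> ~(z -> (y -> x))) <-> (((x | z) -> (y <-> z)) -> ~y)) | (((z -> (y -> y)) | ~(z | y)) <-> ((~(z <-> y) -> x) <-> ((y -> (x <-> z)) -> ((x -> z) | y)))) = 5 | 6 = 6
~(((z <-> y) <-> x) | (~y <-> ~(x | z))) | ((((~z <-> z) <-> ~(z -> (y -> x))) <-> (((x | z) -> (y <-> z)) -> ~y)) | (((z -> (y -> y)) | ~(z | y)) <-> ((~(z <-> y) -> x) <-> ((y -> (x <-> z)) -> ((x -> z) | y))))) = 0 | 6 = 6

6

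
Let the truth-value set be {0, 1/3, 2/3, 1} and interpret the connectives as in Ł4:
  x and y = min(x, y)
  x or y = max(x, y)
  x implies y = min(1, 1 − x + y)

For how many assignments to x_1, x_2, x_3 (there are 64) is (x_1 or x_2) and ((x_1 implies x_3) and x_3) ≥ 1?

7

value 1: 7 assignments (counts)
value 2/3: 17 assignments
value 1/3: 21 assignments
value 0: 19 assignments
So 7 of the 64 assignments meet the threshold.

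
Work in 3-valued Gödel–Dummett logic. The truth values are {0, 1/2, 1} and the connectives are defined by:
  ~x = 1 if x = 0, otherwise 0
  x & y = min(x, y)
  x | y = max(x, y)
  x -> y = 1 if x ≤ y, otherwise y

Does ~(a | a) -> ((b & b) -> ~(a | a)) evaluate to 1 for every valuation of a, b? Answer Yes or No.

Yes

a = 0, b = 0 ↦ 1
a = 0, b = 1/2 ↦ 1
a = 0, b = 1 ↦ 1
a = 1/2, b = 0 ↦ 1
a = 1/2, b = 1/2 ↦ 1
a = 1/2, b = 1 ↦ 1
a = 1, b = 0 ↦ 1
a = 1, b = 1/2 ↦ 1
a = 1, b = 1 ↦ 1
Every assignment gives a value ≥ 1.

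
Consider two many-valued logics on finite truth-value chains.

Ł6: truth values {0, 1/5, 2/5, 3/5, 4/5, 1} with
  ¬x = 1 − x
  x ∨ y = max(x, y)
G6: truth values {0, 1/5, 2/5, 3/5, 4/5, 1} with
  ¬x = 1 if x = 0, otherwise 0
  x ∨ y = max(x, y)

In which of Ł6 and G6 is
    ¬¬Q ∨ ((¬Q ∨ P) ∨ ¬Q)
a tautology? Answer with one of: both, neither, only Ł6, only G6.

only G6

In Ł6: at P = 0, Q = 1/5 the value is 4/5 — not a tautology.
In G6: every assignment gives 1 — tautology.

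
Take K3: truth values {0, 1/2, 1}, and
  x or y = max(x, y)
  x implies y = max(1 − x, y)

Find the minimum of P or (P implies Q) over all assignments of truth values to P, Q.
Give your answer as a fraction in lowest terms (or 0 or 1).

1/2

Take P = 1/2, Q = 0:
P implies Q = 1/2 implies 0 = 1/2
P or (P implies Q) = 1/2 or 1/2 = 1/2
No assignment yields a value below 1/2, so this is the minimum.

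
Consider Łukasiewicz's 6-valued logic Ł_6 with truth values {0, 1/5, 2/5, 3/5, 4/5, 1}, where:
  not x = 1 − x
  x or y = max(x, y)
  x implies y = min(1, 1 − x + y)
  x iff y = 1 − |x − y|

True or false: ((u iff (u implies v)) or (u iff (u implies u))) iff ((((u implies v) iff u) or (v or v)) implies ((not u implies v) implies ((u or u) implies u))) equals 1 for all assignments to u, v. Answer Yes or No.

Counterexample: take u = 0, v = 0.
u implies v = 0 implies 0 = 1
u iff (u implies v) = 0 iff 1 = 0
u implies u = 0 implies 0 = 1
u iff (u implies u) = 0 iff 1 = 0
(u iff (u implies v)) or (u iff (u implies u)) = 0 or 0 = 0
u implies v = 0 implies 0 = 1
(u implies v) iff u = 1 iff 0 = 0
v or v = 0 or 0 = 0
((u implies v) iff u) or (v or v) = 0 or 0 = 0
not u = not 0 = 1
not u implies v = 1 implies 0 = 0
u or u = 0 or 0 = 0
(u or u) implies u = 0 implies 0 = 1
(not u implies v) implies ((u or u) implies u) = 0 implies 1 = 1
(((u implies v) iff u) or (v or v)) implies ((not u implies v) implies ((u or u) implies u)) = 0 implies 1 = 1
((u iff (u implies v)) or (u iff (u implies u))) iff ((((u implies v) iff u) or (v or v)) implies ((not u implies v) implies ((u or u) implies u))) = 0 iff 1 = 0
This gives 0 ≠ 1.

No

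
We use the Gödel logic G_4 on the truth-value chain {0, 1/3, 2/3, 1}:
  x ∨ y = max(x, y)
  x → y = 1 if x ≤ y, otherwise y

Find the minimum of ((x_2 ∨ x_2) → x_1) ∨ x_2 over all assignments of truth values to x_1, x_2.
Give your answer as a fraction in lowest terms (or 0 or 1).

1/3

Take x_1 = 0, x_2 = 1/3:
x_2 ∨ x_2 = 1/3 ∨ 1/3 = 1/3
(x_2 ∨ x_2) → x_1 = 1/3 → 0 = 0
((x_2 ∨ x_2) → x_1) ∨ x_2 = 0 ∨ 1/3 = 1/3
No assignment yields a value below 1/3, so this is the minimum.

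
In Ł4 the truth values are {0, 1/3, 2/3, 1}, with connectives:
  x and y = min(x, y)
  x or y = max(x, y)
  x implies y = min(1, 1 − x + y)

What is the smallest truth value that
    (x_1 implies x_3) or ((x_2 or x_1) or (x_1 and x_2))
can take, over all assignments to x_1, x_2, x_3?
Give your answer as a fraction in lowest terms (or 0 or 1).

2/3

Take x_1 = 1/3, x_2 = 0, x_3 = 0:
x_1 implies x_3 = 1/3 implies 0 = 2/3
x_2 or x_1 = 0 or 1/3 = 1/3
x_1 and x_2 = 1/3 and 0 = 0
(x_2 or x_1) or (x_1 and x_2) = 1/3 or 0 = 1/3
(x_1 implies x_3) or ((x_2 or x_1) or (x_1 and x_2)) = 2/3 or 1/3 = 2/3
No assignment yields a value below 2/3, so this is the minimum.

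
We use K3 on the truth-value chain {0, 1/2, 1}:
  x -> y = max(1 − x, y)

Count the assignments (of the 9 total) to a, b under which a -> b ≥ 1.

5

a = 0, b = 0 ↦ 1  ≥
a = 0, b = 1/2 ↦ 1  ≥
a = 0, b = 1 ↦ 1  ≥
a = 1/2, b = 0 ↦ 1/2  <
a = 1/2, b = 1/2 ↦ 1/2  <
a = 1/2, b = 1 ↦ 1  ≥
a = 1, b = 0 ↦ 0  <
a = 1, b = 1/2 ↦ 1/2  <
a = 1, b = 1 ↦ 1  ≥
So 5 of the 9 assignments meet the threshold.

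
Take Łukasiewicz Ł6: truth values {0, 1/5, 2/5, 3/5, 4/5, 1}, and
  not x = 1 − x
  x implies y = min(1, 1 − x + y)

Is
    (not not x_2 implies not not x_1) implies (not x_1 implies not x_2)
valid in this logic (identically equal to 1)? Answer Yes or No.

Yes

At x_1 = 0, x_2 = 3/5, for instance:
not x_2 = not 3/5 = 2/5
not not x_2 = not 2/5 = 3/5
not x_1 = not 0 = 1
not not x_1 = not 1 = 0
not not x_2 implies not not x_1 = 3/5 implies 0 = 2/5
not x_1 implies not x_2 = 1 implies 2/5 = 2/5
(not not x_2 implies not not x_1) implies (not x_1 implies not x_2) = 2/5 implies 2/5 = 1
and checking the remaining 35 assignments likewise gives ≥ 1 in every case.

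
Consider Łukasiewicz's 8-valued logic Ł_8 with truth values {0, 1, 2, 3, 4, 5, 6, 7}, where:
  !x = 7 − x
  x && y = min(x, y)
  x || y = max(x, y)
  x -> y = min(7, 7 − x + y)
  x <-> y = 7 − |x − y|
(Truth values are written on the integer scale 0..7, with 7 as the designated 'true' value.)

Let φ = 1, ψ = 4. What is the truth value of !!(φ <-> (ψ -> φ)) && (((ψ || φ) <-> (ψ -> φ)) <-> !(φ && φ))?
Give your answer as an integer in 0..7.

ψ -> φ = 4 -> 1 = 4
φ <-> (ψ -> φ) = 1 <-> 4 = 4
!(φ <-> (ψ -> φ)) = !4 = 3
!!(φ <-> (ψ -> φ)) = !3 = 4
ψ || φ = 4 || 1 = 4
ψ -> φ = 4 -> 1 = 4
(ψ || φ) <-> (ψ -> φ) = 4 <-> 4 = 7
φ && φ = 1 && 1 = 1
!(φ && φ) = !1 = 6
((ψ || φ) <-> (ψ -> φ)) <-> !(φ && φ) = 7 <-> 6 = 6
!!(φ <-> (ψ -> φ)) && (((ψ || φ) <-> (ψ -> φ)) <-> !(φ && φ)) = 4 && 6 = 4

4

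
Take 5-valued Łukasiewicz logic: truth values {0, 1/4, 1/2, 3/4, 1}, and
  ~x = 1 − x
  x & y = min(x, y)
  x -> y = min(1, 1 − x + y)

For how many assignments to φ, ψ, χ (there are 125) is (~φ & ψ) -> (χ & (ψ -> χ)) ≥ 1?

95

value 1: 95 assignments (counts)
value 3/4: 16 assignments
value 1/2: 9 assignments
value 1/4: 4 assignments
value 0: 1 assignment
So 95 of the 125 assignments meet the threshold.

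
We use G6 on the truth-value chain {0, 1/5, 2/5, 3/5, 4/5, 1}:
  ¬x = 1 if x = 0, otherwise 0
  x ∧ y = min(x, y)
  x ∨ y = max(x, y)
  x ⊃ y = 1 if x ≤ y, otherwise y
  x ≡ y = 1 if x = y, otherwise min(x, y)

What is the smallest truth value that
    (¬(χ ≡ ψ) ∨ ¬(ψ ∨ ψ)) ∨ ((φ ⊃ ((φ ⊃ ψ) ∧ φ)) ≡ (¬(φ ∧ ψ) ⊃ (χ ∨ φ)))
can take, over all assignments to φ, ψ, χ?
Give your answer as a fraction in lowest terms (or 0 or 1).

1/5

Take φ = 0, ψ = 1/5, χ = 1/5:
χ ≡ ψ = 1/5 ≡ 1/5 = 1
¬(χ ≡ ψ) = ¬1 = 0
ψ ∨ ψ = 1/5 ∨ 1/5 = 1/5
¬(ψ ∨ ψ) = ¬1/5 = 0
¬(χ ≡ ψ) ∨ ¬(ψ ∨ ψ) = 0 ∨ 0 = 0
φ ⊃ ψ = 0 ⊃ 1/5 = 1
(φ ⊃ ψ) ∧ φ = 1 ∧ 0 = 0
φ ⊃ ((φ ⊃ ψ) ∧ φ) = 0 ⊃ 0 = 1
φ ∧ ψ = 0 ∧ 1/5 = 0
¬(φ ∧ ψ) = ¬0 = 1
χ ∨ φ = 1/5 ∨ 0 = 1/5
¬(φ ∧ ψ) ⊃ (χ ∨ φ) = 1 ⊃ 1/5 = 1/5
(φ ⊃ ((φ ⊃ ψ) ∧ φ)) ≡ (¬(φ ∧ ψ) ⊃ (χ ∨ φ)) = 1 ≡ 1/5 = 1/5
(¬(χ ≡ ψ) ∨ ¬(ψ ∨ ψ)) ∨ ((φ ⊃ ((φ ⊃ ψ) ∧ φ)) ≡ (¬(φ ∧ ψ) ⊃ (χ ∨ φ))) = 0 ∨ 1/5 = 1/5
No assignment yields a value below 1/5, so this is the minimum.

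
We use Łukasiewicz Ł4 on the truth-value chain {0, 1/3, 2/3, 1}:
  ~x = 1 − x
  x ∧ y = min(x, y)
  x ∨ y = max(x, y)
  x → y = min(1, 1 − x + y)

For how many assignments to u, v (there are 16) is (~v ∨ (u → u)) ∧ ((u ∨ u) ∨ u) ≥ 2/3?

8

u = 0, v = 0 ↦ 0  <
u = 0, v = 1/3 ↦ 0  <
u = 0, v = 2/3 ↦ 0  <
u = 0, v = 1 ↦ 0  <
u = 1/3, v = 0 ↦ 1/3  <
u = 1/3, v = 1/3 ↦ 1/3  <
u = 1/3, v = 2/3 ↦ 1/3  <
u = 1/3, v = 1 ↦ 1/3  <
u = 2/3, v = 0 ↦ 2/3  ≥
u = 2/3, v = 1/3 ↦ 2/3  ≥
u = 2/3, v = 2/3 ↦ 2/3  ≥
u = 2/3, v = 1 ↦ 2/3  ≥
u = 1, v = 0 ↦ 1  ≥
u = 1, v = 1/3 ↦ 1  ≥
u = 1, v = 2/3 ↦ 1  ≥
u = 1, v = 1 ↦ 1  ≥
So 8 of the 16 assignments meet the threshold.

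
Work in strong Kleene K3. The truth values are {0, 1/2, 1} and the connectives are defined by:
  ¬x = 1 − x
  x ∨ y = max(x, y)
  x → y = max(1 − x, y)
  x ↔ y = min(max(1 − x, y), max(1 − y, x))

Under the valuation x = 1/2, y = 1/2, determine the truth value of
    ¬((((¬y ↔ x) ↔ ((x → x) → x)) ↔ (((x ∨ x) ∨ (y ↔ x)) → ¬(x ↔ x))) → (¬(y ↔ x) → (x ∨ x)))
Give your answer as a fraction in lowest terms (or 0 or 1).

1/2

¬y = ¬1/2 = 1/2
¬y ↔ x = 1/2 ↔ 1/2 = 1/2
x → x = 1/2 → 1/2 = 1/2
(x → x) → x = 1/2 → 1/2 = 1/2
(¬y ↔ x) ↔ ((x → x) → x) = 1/2 ↔ 1/2 = 1/2
x ∨ x = 1/2 ∨ 1/2 = 1/2
y ↔ x = 1/2 ↔ 1/2 = 1/2
(x ∨ x) ∨ (y ↔ x) = 1/2 ∨ 1/2 = 1/2
x ↔ x = 1/2 ↔ 1/2 = 1/2
¬(x ↔ x) = ¬1/2 = 1/2
((x ∨ x) ∨ (y ↔ x)) → ¬(x ↔ x) = 1/2 → 1/2 = 1/2
((¬y ↔ x) ↔ ((x → x) → x)) ↔ (((x ∨ x) ∨ (y ↔ x)) → ¬(x ↔ x)) = 1/2 ↔ 1/2 = 1/2
y ↔ x = 1/2 ↔ 1/2 = 1/2
¬(y ↔ x) = ¬1/2 = 1/2
x ∨ x = 1/2 ∨ 1/2 = 1/2
¬(y ↔ x) → (x ∨ x) = 1/2 → 1/2 = 1/2
(((¬y ↔ x) ↔ ((x → x) → x)) ↔ (((x ∨ x) ∨ (y ↔ x)) → ¬(x ↔ x))) → (¬(y ↔ x) → (x ∨ x)) = 1/2 → 1/2 = 1/2
¬((((¬y ↔ x) ↔ ((x → x) → x)) ↔ (((x ∨ x) ∨ (y ↔ x)) → ¬(x ↔ x))) → (¬(y ↔ x) → (x ∨ x))) = ¬1/2 = 1/2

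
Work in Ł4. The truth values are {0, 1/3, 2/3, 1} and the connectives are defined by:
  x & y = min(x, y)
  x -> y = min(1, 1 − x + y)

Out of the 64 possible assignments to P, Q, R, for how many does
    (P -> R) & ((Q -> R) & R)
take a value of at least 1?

16

value 1: 16 assignments (counts)
value 2/3: 16 assignments
value 1/3: 16 assignments
value 0: 16 assignments
So 16 of the 64 assignments meet the threshold.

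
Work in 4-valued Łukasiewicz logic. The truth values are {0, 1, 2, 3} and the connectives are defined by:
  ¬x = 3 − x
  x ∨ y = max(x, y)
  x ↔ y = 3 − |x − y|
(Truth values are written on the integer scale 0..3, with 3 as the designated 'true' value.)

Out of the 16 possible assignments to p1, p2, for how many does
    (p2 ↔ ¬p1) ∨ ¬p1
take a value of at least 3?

p1 = 0, p2 = 0 ↦ 3  ≥
p1 = 0, p2 = 1 ↦ 3  ≥
p1 = 0, p2 = 2 ↦ 3  ≥
p1 = 0, p2 = 3 ↦ 3  ≥
p1 = 1, p2 = 0 ↦ 2  <
p1 = 1, p2 = 1 ↦ 2  <
p1 = 1, p2 = 2 ↦ 3  ≥
p1 = 1, p2 = 3 ↦ 2  <
p1 = 2, p2 = 0 ↦ 2  <
p1 = 2, p2 = 1 ↦ 3  ≥
p1 = 2, p2 = 2 ↦ 2  <
p1 = 2, p2 = 3 ↦ 1  <
p1 = 3, p2 = 0 ↦ 3  ≥
p1 = 3, p2 = 1 ↦ 2  <
p1 = 3, p2 = 2 ↦ 1  <
p1 = 3, p2 = 3 ↦ 0  <
So 7 of the 16 assignments meet the threshold.

7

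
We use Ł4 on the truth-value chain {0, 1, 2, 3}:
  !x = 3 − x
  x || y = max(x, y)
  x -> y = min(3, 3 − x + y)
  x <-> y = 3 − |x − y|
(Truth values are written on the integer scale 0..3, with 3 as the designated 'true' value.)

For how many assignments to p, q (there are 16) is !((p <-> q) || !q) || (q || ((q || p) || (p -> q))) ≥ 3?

p = 0, q = 0 ↦ 3  ≥
p = 0, q = 1 ↦ 3  ≥
p = 0, q = 2 ↦ 3  ≥
p = 0, q = 3 ↦ 3  ≥
p = 1, q = 0 ↦ 2  <
p = 1, q = 1 ↦ 3  ≥
p = 1, q = 2 ↦ 3  ≥
p = 1, q = 3 ↦ 3  ≥
p = 2, q = 0 ↦ 2  <
p = 2, q = 1 ↦ 2  <
p = 2, q = 2 ↦ 3  ≥
p = 2, q = 3 ↦ 3  ≥
p = 3, q = 0 ↦ 3  ≥
p = 3, q = 1 ↦ 3  ≥
p = 3, q = 2 ↦ 3  ≥
p = 3, q = 3 ↦ 3  ≥
So 13 of the 16 assignments meet the threshold.

13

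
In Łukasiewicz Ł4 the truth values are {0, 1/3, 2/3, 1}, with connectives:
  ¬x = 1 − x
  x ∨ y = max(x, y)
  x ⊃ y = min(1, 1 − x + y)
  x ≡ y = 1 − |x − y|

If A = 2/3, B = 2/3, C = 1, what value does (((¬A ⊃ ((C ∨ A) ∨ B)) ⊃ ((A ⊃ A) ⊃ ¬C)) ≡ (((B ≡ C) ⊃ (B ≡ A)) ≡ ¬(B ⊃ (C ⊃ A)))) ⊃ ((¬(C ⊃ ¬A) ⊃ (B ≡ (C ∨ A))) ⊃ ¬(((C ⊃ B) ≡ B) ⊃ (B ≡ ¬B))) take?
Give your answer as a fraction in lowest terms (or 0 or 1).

1/3

¬A = ¬2/3 = 1/3
C ∨ A = 1 ∨ 2/3 = 1
(C ∨ A) ∨ B = 1 ∨ 2/3 = 1
¬A ⊃ ((C ∨ A) ∨ B) = 1/3 ⊃ 1 = 1
A ⊃ A = 2/3 ⊃ 2/3 = 1
¬C = ¬1 = 0
(A ⊃ A) ⊃ ¬C = 1 ⊃ 0 = 0
(¬A ⊃ ((C ∨ A) ∨ B)) ⊃ ((A ⊃ A) ⊃ ¬C) = 1 ⊃ 0 = 0
B ≡ C = 2/3 ≡ 1 = 2/3
B ≡ A = 2/3 ≡ 2/3 = 1
(B ≡ C) ⊃ (B ≡ A) = 2/3 ⊃ 1 = 1
C ⊃ A = 1 ⊃ 2/3 = 2/3
B ⊃ (C ⊃ A) = 2/3 ⊃ 2/3 = 1
¬(B ⊃ (C ⊃ A)) = ¬1 = 0
((B ≡ C) ⊃ (B ≡ A)) ≡ ¬(B ⊃ (C ⊃ A)) = 1 ≡ 0 = 0
((¬A ⊃ ((C ∨ A) ∨ B)) ⊃ ((A ⊃ A) ⊃ ¬C)) ≡ (((B ≡ C) ⊃ (B ≡ A)) ≡ ¬(B ⊃ (C ⊃ A))) = 0 ≡ 0 = 1
¬A = ¬2/3 = 1/3
C ⊃ ¬A = 1 ⊃ 1/3 = 1/3
¬(C ⊃ ¬A) = ¬1/3 = 2/3
C ∨ A = 1 ∨ 2/3 = 1
B ≡ (C ∨ A) = 2/3 ≡ 1 = 2/3
¬(C ⊃ ¬A) ⊃ (B ≡ (C ∨ A)) = 2/3 ⊃ 2/3 = 1
C ⊃ B = 1 ⊃ 2/3 = 2/3
(C ⊃ B) ≡ B = 2/3 ≡ 2/3 = 1
¬B = ¬2/3 = 1/3
B ≡ ¬B = 2/3 ≡ 1/3 = 2/3
((C ⊃ B) ≡ B) ⊃ (B ≡ ¬B) = 1 ⊃ 2/3 = 2/3
¬(((C ⊃ B) ≡ B) ⊃ (B ≡ ¬B)) = ¬2/3 = 1/3
(¬(C ⊃ ¬A) ⊃ (B ≡ (C ∨ A))) ⊃ ¬(((C ⊃ B) ≡ B) ⊃ (B ≡ ¬B)) = 1 ⊃ 1/3 = 1/3
(((¬A ⊃ ((C ∨ A) ∨ B)) ⊃ ((A ⊃ A) ⊃ ¬C)) ≡ (((B ≡ C) ⊃ (B ≡ A)) ≡ ¬(B ⊃ (C ⊃ A)))) ⊃ ((¬(C ⊃ ¬A) ⊃ (B ≡ (C ∨ A))) ⊃ ¬(((C ⊃ B) ≡ B) ⊃ (B ≡ ¬B))) = 1 ⊃ 1/3 = 1/3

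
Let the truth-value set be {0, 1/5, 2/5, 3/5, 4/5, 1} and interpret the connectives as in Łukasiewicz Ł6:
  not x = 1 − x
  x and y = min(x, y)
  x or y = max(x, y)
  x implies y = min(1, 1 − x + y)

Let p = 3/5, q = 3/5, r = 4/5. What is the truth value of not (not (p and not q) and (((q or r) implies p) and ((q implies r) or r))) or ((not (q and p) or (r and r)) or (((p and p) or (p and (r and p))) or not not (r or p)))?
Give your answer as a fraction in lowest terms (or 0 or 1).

not q = not 3/5 = 2/5
p and not q = 3/5 and 2/5 = 2/5
not (p and not q) = not 2/5 = 3/5
q or r = 3/5 or 4/5 = 4/5
(q or r) implies p = 4/5 implies 3/5 = 4/5
q implies r = 3/5 implies 4/5 = 1
(q implies r) or r = 1 or 4/5 = 1
((q or r) implies p) and ((q implies r) or r) = 4/5 and 1 = 4/5
not (p and not q) and (((q or r) implies p) and ((q implies r) or r)) = 3/5 and 4/5 = 3/5
not (not (p and not q) and (((q or r) implies p) and ((q implies r) or r))) = not 3/5 = 2/5
q and p = 3/5 and 3/5 = 3/5
not (q and p) = not 3/5 = 2/5
r and r = 4/5 and 4/5 = 4/5
not (q and p) or (r and r) = 2/5 or 4/5 = 4/5
p and p = 3/5 and 3/5 = 3/5
r and p = 4/5 and 3/5 = 3/5
p and (r and p) = 3/5 and 3/5 = 3/5
(p and p) or (p and (r and p)) = 3/5 or 3/5 = 3/5
r or p = 4/5 or 3/5 = 4/5
not (r or p) = not 4/5 = 1/5
not not (r or p) = not 1/5 = 4/5
((p and p) or (p and (r and p))) or not not (r or p) = 3/5 or 4/5 = 4/5
(not (q and p) or (r and r)) or (((p and p) or (p and (r and p))) or not not (r or p)) = 4/5 or 4/5 = 4/5
not (not (p and not q) and (((q or r) implies p) and ((q implies r) or r))) or ((not (q and p) or (r and r)) or (((p and p) or (p and (r and p))) or not not (r or p))) = 2/5 or 4/5 = 4/5

4/5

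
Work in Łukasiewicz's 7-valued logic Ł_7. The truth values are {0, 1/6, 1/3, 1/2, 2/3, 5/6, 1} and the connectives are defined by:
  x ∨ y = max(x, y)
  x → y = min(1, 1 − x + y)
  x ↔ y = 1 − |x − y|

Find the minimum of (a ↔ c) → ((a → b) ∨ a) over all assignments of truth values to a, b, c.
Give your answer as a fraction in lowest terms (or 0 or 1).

Take a = 1/2, b = 0, c = 1/2:
a ↔ c = 1/2 ↔ 1/2 = 1
a → b = 1/2 → 0 = 1/2
(a → b) ∨ a = 1/2 ∨ 1/2 = 1/2
(a ↔ c) → ((a → b) ∨ a) = 1 → 1/2 = 1/2
No assignment yields a value below 1/2, so this is the minimum.

1/2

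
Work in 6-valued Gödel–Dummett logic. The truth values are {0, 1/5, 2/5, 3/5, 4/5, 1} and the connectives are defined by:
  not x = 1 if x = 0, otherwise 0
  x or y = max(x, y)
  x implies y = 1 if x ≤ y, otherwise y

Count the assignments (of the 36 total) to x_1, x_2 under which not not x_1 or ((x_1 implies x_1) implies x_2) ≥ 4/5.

32

value 1: 31 assignments (counts)
value 4/5: 1 assignment (counts)
value 3/5: 1 assignment
value 2/5: 1 assignment
value 1/5: 1 assignment
value 0: 1 assignment
So 32 of the 36 assignments meet the threshold.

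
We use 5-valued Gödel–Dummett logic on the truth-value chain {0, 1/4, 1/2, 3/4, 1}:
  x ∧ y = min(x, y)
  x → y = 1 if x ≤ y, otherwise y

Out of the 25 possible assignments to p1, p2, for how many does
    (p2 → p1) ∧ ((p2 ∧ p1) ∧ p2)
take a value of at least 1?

value 1: 1 assignment (counts)
value 3/4: 3 assignments
value 1/2: 5 assignments
value 1/4: 7 assignments
value 0: 9 assignments
So 1 of the 25 assignments meets the threshold.

1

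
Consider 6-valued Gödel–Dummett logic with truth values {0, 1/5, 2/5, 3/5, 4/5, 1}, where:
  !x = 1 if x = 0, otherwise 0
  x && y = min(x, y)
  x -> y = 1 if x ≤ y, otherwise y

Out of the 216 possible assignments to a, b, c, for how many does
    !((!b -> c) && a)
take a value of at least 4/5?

41

value 1: 41 assignments (counts)
value 0: 175 assignments
So 41 of the 216 assignments meet the threshold.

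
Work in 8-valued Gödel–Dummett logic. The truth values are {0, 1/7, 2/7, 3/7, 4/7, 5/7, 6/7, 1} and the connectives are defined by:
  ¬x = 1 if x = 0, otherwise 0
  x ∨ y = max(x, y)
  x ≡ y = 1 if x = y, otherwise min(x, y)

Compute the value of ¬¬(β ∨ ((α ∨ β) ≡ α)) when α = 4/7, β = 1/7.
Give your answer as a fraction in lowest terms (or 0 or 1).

1

α ∨ β = 4/7 ∨ 1/7 = 4/7
(α ∨ β) ≡ α = 4/7 ≡ 4/7 = 1
β ∨ ((α ∨ β) ≡ α) = 1/7 ∨ 1 = 1
¬(β ∨ ((α ∨ β) ≡ α)) = ¬1 = 0
¬¬(β ∨ ((α ∨ β) ≡ α)) = ¬0 = 1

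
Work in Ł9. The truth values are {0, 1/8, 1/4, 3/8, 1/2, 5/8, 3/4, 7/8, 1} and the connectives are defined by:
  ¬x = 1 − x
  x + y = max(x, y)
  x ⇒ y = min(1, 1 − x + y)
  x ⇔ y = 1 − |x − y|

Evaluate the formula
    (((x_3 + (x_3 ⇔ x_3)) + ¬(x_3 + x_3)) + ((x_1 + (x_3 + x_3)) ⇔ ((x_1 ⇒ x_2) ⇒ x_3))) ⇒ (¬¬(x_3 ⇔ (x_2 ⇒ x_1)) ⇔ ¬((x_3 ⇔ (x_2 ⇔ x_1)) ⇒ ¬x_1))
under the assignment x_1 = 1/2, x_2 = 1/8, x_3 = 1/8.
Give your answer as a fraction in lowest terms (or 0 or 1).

x_3 ⇔ x_3 = 1/8 ⇔ 1/8 = 1
x_3 + (x_3 ⇔ x_3) = 1/8 + 1 = 1
x_3 + x_3 = 1/8 + 1/8 = 1/8
¬(x_3 + x_3) = ¬1/8 = 7/8
(x_3 + (x_3 ⇔ x_3)) + ¬(x_3 + x_3) = 1 + 7/8 = 1
x_3 + x_3 = 1/8 + 1/8 = 1/8
x_1 + (x_3 + x_3) = 1/2 + 1/8 = 1/2
x_1 ⇒ x_2 = 1/2 ⇒ 1/8 = 5/8
(x_1 ⇒ x_2) ⇒ x_3 = 5/8 ⇒ 1/8 = 1/2
(x_1 + (x_3 + x_3)) ⇔ ((x_1 ⇒ x_2) ⇒ x_3) = 1/2 ⇔ 1/2 = 1
((x_3 + (x_3 ⇔ x_3)) + ¬(x_3 + x_3)) + ((x_1 + (x_3 + x_3)) ⇔ ((x_1 ⇒ x_2) ⇒ x_3)) = 1 + 1 = 1
x_2 ⇒ x_1 = 1/8 ⇒ 1/2 = 1
x_3 ⇔ (x_2 ⇒ x_1) = 1/8 ⇔ 1 = 1/8
¬(x_3 ⇔ (x_2 ⇒ x_1)) = ¬1/8 = 7/8
¬¬(x_3 ⇔ (x_2 ⇒ x_1)) = ¬7/8 = 1/8
x_2 ⇔ x_1 = 1/8 ⇔ 1/2 = 5/8
x_3 ⇔ (x_2 ⇔ x_1) = 1/8 ⇔ 5/8 = 1/2
¬x_1 = ¬1/2 = 1/2
(x_3 ⇔ (x_2 ⇔ x_1)) ⇒ ¬x_1 = 1/2 ⇒ 1/2 = 1
¬((x_3 ⇔ (x_2 ⇔ x_1)) ⇒ ¬x_1) = ¬1 = 0
¬¬(x_3 ⇔ (x_2 ⇒ x_1)) ⇔ ¬((x_3 ⇔ (x_2 ⇔ x_1)) ⇒ ¬x_1) = 1/8 ⇔ 0 = 7/8
(((x_3 + (x_3 ⇔ x_3)) + ¬(x_3 + x_3)) + ((x_1 + (x_3 + x_3)) ⇔ ((x_1 ⇒ x_2) ⇒ x_3))) ⇒ (¬¬(x_3 ⇔ (x_2 ⇒ x_1)) ⇔ ¬((x_3 ⇔ (x_2 ⇔ x_1)) ⇒ ¬x_1)) = 1 ⇒ 7/8 = 7/8

7/8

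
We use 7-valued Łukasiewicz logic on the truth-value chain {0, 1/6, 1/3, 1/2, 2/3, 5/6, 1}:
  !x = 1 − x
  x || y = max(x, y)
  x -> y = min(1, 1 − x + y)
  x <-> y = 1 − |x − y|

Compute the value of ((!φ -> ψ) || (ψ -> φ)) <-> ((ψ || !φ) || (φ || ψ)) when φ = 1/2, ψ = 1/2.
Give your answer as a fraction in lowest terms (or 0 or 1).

!φ = !1/2 = 1/2
!φ -> ψ = 1/2 -> 1/2 = 1
ψ -> φ = 1/2 -> 1/2 = 1
(!φ -> ψ) || (ψ -> φ) = 1 || 1 = 1
!φ = !1/2 = 1/2
ψ || !φ = 1/2 || 1/2 = 1/2
φ || ψ = 1/2 || 1/2 = 1/2
(ψ || !φ) || (φ || ψ) = 1/2 || 1/2 = 1/2
((!φ -> ψ) || (ψ -> φ)) <-> ((ψ || !φ) || (φ || ψ)) = 1 <-> 1/2 = 1/2

1/2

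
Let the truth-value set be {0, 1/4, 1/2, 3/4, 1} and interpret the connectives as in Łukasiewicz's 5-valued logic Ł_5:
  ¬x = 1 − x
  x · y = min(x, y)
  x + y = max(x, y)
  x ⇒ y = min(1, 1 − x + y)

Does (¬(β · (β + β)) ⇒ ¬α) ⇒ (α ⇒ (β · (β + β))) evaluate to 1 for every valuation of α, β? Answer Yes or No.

Yes

At α = 1/4, β = 1/2, for instance:
β + β = 1/2 + 1/2 = 1/2
β · (β + β) = 1/2 · 1/2 = 1/2
¬(β · (β + β)) = ¬1/2 = 1/2
¬α = ¬1/4 = 3/4
¬(β · (β + β)) ⇒ ¬α = 1/2 ⇒ 3/4 = 1
α ⇒ (β · (β + β)) = 1/4 ⇒ 1/2 = 1
(¬(β · (β + β)) ⇒ ¬α) ⇒ (α ⇒ (β · (β + β))) = 1 ⇒ 1 = 1
and checking the remaining 24 assignments likewise gives ≥ 1 in every case.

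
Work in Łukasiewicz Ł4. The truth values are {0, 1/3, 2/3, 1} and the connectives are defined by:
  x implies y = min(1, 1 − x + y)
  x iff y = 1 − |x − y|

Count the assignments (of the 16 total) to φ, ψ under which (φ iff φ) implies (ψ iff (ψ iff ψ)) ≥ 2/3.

φ = 0, ψ = 0 ↦ 0  <
φ = 0, ψ = 1/3 ↦ 1/3  <
φ = 0, ψ = 2/3 ↦ 2/3  ≥
φ = 0, ψ = 1 ↦ 1  ≥
φ = 1/3, ψ = 0 ↦ 0  <
φ = 1/3, ψ = 1/3 ↦ 1/3  <
φ = 1/3, ψ = 2/3 ↦ 2/3  ≥
φ = 1/3, ψ = 1 ↦ 1  ≥
φ = 2/3, ψ = 0 ↦ 0  <
φ = 2/3, ψ = 1/3 ↦ 1/3  <
φ = 2/3, ψ = 2/3 ↦ 2/3  ≥
φ = 2/3, ψ = 1 ↦ 1  ≥
φ = 1, ψ = 0 ↦ 0  <
φ = 1, ψ = 1/3 ↦ 1/3  <
φ = 1, ψ = 2/3 ↦ 2/3  ≥
φ = 1, ψ = 1 ↦ 1  ≥
So 8 of the 16 assignments meet the threshold.

8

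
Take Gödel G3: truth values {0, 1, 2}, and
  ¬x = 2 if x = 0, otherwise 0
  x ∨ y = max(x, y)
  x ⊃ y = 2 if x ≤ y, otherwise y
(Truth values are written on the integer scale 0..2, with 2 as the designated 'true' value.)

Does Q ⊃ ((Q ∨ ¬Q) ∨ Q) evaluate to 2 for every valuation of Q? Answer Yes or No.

Yes

Q = 0 ↦ 2
Q = 1 ↦ 2
Q = 2 ↦ 2
Every assignment gives a value ≥ 2.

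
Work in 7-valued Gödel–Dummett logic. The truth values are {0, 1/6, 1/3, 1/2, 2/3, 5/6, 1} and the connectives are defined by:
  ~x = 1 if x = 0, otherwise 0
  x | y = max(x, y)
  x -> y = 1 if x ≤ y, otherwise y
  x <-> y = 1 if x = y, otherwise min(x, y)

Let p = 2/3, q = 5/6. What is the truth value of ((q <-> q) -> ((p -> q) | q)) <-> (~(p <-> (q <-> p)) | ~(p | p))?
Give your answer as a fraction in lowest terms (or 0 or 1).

0

q <-> q = 5/6 <-> 5/6 = 1
p -> q = 2/3 -> 5/6 = 1
(p -> q) | q = 1 | 5/6 = 1
(q <-> q) -> ((p -> q) | q) = 1 -> 1 = 1
q <-> p = 5/6 <-> 2/3 = 2/3
p <-> (q <-> p) = 2/3 <-> 2/3 = 1
~(p <-> (q <-> p)) = ~1 = 0
p | p = 2/3 | 2/3 = 2/3
~(p | p) = ~2/3 = 0
~(p <-> (q <-> p)) | ~(p | p) = 0 | 0 = 0
((q <-> q) -> ((p -> q) | q)) <-> (~(p <-> (q <-> p)) | ~(p | p)) = 1 <-> 0 = 0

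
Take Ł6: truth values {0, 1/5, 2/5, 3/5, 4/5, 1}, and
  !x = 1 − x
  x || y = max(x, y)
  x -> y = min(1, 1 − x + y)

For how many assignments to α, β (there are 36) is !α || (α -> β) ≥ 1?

value 1: 21 assignments (counts)
value 4/5: 5 assignments
value 3/5: 4 assignments
value 2/5: 3 assignments
value 1/5: 2 assignments
value 0: 1 assignment
So 21 of the 36 assignments meet the threshold.

21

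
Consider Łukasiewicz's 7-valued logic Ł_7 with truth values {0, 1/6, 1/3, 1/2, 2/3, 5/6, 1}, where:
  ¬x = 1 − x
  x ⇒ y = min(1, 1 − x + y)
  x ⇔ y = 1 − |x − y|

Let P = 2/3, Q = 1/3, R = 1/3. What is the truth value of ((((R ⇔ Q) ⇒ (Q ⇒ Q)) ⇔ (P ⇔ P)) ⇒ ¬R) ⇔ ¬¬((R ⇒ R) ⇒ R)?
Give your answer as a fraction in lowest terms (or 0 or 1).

2/3

R ⇔ Q = 1/3 ⇔ 1/3 = 1
Q ⇒ Q = 1/3 ⇒ 1/3 = 1
(R ⇔ Q) ⇒ (Q ⇒ Q) = 1 ⇒ 1 = 1
P ⇔ P = 2/3 ⇔ 2/3 = 1
((R ⇔ Q) ⇒ (Q ⇒ Q)) ⇔ (P ⇔ P) = 1 ⇔ 1 = 1
¬R = ¬1/3 = 2/3
(((R ⇔ Q) ⇒ (Q ⇒ Q)) ⇔ (P ⇔ P)) ⇒ ¬R = 1 ⇒ 2/3 = 2/3
R ⇒ R = 1/3 ⇒ 1/3 = 1
(R ⇒ R) ⇒ R = 1 ⇒ 1/3 = 1/3
¬((R ⇒ R) ⇒ R) = ¬1/3 = 2/3
¬¬((R ⇒ R) ⇒ R) = ¬2/3 = 1/3
((((R ⇔ Q) ⇒ (Q ⇒ Q)) ⇔ (P ⇔ P)) ⇒ ¬R) ⇔ ¬¬((R ⇒ R) ⇒ R) = 2/3 ⇔ 1/3 = 2/3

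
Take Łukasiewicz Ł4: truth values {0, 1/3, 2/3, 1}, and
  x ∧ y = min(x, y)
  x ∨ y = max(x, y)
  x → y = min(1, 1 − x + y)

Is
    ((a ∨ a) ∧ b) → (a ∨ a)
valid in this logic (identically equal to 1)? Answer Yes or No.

a = 0, b = 0 ↦ 1
a = 0, b = 1/3 ↦ 1
a = 0, b = 2/3 ↦ 1
a = 0, b = 1 ↦ 1
a = 1/3, b = 0 ↦ 1
a = 1/3, b = 1/3 ↦ 1
a = 1/3, b = 2/3 ↦ 1
a = 1/3, b = 1 ↦ 1
a = 2/3, b = 0 ↦ 1
a = 2/3, b = 1/3 ↦ 1
a = 2/3, b = 2/3 ↦ 1
a = 2/3, b = 1 ↦ 1
a = 1, b = 0 ↦ 1
a = 1, b = 1/3 ↦ 1
a = 1, b = 2/3 ↦ 1
a = 1, b = 1 ↦ 1
Every assignment gives a value ≥ 1.

Yes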